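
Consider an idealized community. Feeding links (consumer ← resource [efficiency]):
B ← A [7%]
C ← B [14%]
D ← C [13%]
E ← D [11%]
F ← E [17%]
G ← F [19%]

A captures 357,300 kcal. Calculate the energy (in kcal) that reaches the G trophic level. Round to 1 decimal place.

1.6 kcal

B: 357300 × 0.07 = 25011 kcal
C: 25011 × 0.14 = 3501.54 kcal
D: 3501.54 × 0.13 = 455.2002 kcal
E: 455.2002 × 0.11 = 50.072022 kcal
F: 50.072022 × 0.17 = 8.51224374 kcal
G: 8.51224374 × 0.19 = 1.6173263106 kcal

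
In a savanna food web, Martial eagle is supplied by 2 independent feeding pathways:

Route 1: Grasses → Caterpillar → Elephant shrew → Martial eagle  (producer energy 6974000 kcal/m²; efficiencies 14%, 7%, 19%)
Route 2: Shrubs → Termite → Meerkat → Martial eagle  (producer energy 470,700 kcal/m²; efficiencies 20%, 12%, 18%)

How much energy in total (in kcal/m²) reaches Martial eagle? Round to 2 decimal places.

Route 1: 6974000 × 0.14 × 0.07 × 0.19 = 12985.588 kcal/m²
Route 2: 470700 × 0.2 × 0.12 × 0.18 = 2033.424 kcal/m²
Total at Martial eagle: 12985.588 + 2033.424 = 15019.012 kcal/m²

15019.01 kcal/m²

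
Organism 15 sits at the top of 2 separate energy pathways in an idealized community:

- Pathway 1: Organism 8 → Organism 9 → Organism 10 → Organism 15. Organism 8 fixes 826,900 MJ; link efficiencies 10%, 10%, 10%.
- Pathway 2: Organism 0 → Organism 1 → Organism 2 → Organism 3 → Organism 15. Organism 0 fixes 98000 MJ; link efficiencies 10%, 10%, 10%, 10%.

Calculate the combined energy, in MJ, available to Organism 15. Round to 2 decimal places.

Pathway 1: 826900 × 0.1 × 0.1 × 0.1 = 826.9 MJ
Pathway 2: 98000 × 0.1 × 0.1 × 0.1 × 0.1 = 9.8 MJ
Total at Organism 15: 826.9 + 9.8 = 836.7 MJ

836.70 MJ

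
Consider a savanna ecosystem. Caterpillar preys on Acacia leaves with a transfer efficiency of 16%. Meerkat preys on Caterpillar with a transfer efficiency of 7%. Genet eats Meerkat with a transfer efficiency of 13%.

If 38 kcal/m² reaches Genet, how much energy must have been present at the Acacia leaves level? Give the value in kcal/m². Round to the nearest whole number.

26099 kcal/m²

Cumulative transfer efficiency: 0.16 × 0.07 × 0.13 = 0.001456
Acacia leaves energy = 38 / 0.001456 = 26099 kcal/m²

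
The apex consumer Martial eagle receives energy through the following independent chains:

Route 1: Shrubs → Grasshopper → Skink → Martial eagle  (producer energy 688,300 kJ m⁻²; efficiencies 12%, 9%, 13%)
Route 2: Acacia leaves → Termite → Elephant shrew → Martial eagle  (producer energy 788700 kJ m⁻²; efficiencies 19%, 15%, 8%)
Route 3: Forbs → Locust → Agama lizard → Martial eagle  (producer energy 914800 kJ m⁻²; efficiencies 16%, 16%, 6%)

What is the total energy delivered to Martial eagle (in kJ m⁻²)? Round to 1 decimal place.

4169.7 kJ m⁻²

Route 1: 688300 × 0.12 × 0.09 × 0.13 = 966.3732 kJ m⁻²
Route 2: 788700 × 0.19 × 0.15 × 0.08 = 1798.236 kJ m⁻²
Route 3: 914800 × 0.16 × 0.16 × 0.06 = 1405.1328 kJ m⁻²
Total at Martial eagle: 966.3732 + 1798.236 + 1405.1328 = 4169.742 kJ m⁻²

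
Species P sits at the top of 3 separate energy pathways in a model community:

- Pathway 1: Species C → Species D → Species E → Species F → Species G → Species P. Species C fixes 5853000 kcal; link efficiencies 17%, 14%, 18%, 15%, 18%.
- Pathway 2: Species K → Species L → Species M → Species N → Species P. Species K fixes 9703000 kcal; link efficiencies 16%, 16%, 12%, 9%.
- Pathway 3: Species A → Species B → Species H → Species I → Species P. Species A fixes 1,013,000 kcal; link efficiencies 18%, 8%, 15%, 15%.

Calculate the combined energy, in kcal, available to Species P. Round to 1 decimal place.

3687.9 kcal

Pathway 1: 5853000 × 0.17 × 0.14 × 0.18 × 0.15 × 0.18 = 677.004804 kcal
Pathway 2: 9703000 × 0.16 × 0.16 × 0.12 × 0.09 = 2682.68544 kcal
Pathway 3: 1013000 × 0.18 × 0.08 × 0.15 × 0.15 = 328.212 kcal
Total at Species P: 677.004804 + 2682.68544 + 328.212 = 3687.902244 kcal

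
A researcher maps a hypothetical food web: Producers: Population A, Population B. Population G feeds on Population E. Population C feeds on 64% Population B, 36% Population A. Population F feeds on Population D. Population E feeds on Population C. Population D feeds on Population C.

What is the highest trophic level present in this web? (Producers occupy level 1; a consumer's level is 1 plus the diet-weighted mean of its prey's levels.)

4

Population C: 1 + (0.64×1 + 0.36×1) = 2
Population D: 1 + 2 = 3
Population E: 1 + 2 = 3
Population F: 1 + 3 = 4
Population G: 1 + 3 = 4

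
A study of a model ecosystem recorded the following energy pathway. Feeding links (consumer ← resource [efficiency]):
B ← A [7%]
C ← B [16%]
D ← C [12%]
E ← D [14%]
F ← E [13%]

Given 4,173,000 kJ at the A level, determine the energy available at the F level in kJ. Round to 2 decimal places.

B: 4173000 × 0.07 = 292110 kJ
C: 292110 × 0.16 = 46737.6 kJ
D: 46737.6 × 0.12 = 5608.512 kJ
E: 5608.512 × 0.14 = 785.19168 kJ
F: 785.19168 × 0.13 = 102.0749184 kJ

102.07 kJ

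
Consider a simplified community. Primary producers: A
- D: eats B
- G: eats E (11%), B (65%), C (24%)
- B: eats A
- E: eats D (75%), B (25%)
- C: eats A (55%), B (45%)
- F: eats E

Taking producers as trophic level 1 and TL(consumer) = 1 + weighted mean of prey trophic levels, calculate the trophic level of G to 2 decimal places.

3.30

B: 1 + 1 = 2
C: 1 + (0.55×1 + 0.45×2) = 2.45
D: 1 + 2 = 3
E: 1 + (0.75×3 + 0.25×2) = 3.75
F: 1 + 3.75 = 4.75
G: 1 + (0.11×3.75 + 0.65×2 + 0.24×2.45) = 3.3005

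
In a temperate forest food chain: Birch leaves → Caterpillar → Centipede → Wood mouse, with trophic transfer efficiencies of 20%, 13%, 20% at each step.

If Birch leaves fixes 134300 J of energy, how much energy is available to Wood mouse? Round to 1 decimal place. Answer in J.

698.4 J

Caterpillar: 134300 × 0.2 = 26860 J
Centipede: 26860 × 0.13 = 3491.8 J
Wood mouse: 3491.8 × 0.2 = 698.36 J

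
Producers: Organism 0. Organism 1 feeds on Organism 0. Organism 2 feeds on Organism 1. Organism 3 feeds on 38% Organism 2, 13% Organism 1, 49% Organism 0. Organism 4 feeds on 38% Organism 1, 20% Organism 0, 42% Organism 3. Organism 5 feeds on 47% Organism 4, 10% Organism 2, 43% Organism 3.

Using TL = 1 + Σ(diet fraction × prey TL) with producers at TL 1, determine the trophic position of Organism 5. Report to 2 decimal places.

Organism 1: 1 + 1 = 2
Organism 2: 1 + 2 = 3
Organism 3: 1 + (0.38×3 + 0.13×2 + 0.49×1) = 2.89
Organism 4: 1 + (0.38×2 + 0.2×1 + 0.42×2.89) = 3.1738
Organism 5: 1 + (0.47×3.1738 + 0.1×3 + 0.43×2.89) = 4.034386

4.03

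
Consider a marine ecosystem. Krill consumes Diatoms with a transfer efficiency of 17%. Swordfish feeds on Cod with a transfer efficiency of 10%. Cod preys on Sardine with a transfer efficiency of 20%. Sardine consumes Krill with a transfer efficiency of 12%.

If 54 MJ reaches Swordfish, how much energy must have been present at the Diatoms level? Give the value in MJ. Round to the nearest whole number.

Cumulative transfer efficiency: 0.17 × 0.12 × 0.2 × 0.1 = 0.000408
Diatoms energy = 54 / 0.000408 = 132353 MJ

132353 MJ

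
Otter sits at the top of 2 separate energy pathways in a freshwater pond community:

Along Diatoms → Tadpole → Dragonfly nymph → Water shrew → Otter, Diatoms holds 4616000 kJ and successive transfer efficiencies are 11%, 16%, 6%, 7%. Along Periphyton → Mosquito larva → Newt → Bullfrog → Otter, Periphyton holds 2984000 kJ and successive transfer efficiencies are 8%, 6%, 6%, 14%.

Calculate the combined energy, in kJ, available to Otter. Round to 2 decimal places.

461.53 kJ

Via Diatoms: 4616000 × 0.11 × 0.16 × 0.06 × 0.07 = 341.21472 kJ
Via Periphyton: 2984000 × 0.08 × 0.06 × 0.06 × 0.14 = 120.31488 kJ
Total at Otter: 341.21472 + 120.31488 = 461.5296 kJ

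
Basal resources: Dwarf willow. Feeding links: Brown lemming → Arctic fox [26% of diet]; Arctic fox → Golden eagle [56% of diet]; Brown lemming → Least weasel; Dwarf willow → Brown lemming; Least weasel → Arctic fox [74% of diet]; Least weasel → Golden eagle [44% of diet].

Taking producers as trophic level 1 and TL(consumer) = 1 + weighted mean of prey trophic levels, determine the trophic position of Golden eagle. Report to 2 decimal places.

Brown lemming: 1 + 1 = 2
Least weasel: 1 + 2 = 3
Arctic fox: 1 + (0.74×3 + 0.26×2) = 3.74
Golden eagle: 1 + (0.44×3 + 0.56×3.74) = 4.4144

4.41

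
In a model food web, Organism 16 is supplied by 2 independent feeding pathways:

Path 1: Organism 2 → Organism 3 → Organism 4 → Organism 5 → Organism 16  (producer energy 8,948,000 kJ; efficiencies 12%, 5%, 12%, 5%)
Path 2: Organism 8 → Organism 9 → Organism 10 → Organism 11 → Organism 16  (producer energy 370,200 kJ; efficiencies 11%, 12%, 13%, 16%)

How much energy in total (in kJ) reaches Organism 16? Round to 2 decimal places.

423.77 kJ

Path 1: 8948000 × 0.12 × 0.05 × 0.12 × 0.05 = 322.128 kJ
Path 2: 370200 × 0.11 × 0.12 × 0.13 × 0.16 = 101.642112 kJ
Total at Organism 16: 322.128 + 101.642112 = 423.770112 kJ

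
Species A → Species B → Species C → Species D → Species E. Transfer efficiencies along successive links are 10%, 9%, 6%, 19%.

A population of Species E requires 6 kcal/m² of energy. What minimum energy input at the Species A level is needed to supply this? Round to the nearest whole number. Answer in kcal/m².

58480 kcal/m²

Cumulative transfer efficiency: 0.1 × 0.09 × 0.06 × 0.19 = 0.0001026
Species A energy = 6 / 0.0001026 = 58480 kcal/m²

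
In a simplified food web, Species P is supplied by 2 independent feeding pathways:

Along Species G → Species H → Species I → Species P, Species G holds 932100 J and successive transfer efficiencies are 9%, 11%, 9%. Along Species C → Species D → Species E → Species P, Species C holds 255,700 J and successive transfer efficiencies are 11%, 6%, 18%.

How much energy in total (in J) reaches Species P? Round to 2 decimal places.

Via Species G: 932100 × 0.09 × 0.11 × 0.09 = 830.5011 J
Via Species C: 255700 × 0.11 × 0.06 × 0.18 = 303.7716 J
Total at Species P: 830.5011 + 303.7716 = 1134.2727 J

1134.27 J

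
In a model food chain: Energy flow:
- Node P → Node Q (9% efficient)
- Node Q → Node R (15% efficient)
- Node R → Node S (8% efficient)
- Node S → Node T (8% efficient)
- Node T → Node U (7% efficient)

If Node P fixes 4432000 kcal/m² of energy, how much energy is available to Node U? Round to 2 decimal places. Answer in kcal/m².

Node Q: 4432000 × 0.09 = 398880 kcal/m²
Node R: 398880 × 0.15 = 59832 kcal/m²
Node S: 59832 × 0.08 = 4786.56 kcal/m²
Node T: 4786.56 × 0.08 = 382.9248 kcal/m²
Node U: 382.9248 × 0.07 = 26.804736 kcal/m²

26.80 kcal/m²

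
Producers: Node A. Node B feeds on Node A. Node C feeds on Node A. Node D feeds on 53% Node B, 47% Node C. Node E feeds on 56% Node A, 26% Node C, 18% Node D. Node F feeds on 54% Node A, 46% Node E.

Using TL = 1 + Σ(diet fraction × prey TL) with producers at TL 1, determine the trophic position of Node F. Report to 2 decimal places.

Node B: 1 + 1 = 2
Node C: 1 + 1 = 2
Node D: 1 + (0.53×2 + 0.47×2) = 3
Node E: 1 + (0.56×1 + 0.26×2 + 0.18×3) = 2.62
Node F: 1 + (0.54×1 + 0.46×2.62) = 2.7452

2.75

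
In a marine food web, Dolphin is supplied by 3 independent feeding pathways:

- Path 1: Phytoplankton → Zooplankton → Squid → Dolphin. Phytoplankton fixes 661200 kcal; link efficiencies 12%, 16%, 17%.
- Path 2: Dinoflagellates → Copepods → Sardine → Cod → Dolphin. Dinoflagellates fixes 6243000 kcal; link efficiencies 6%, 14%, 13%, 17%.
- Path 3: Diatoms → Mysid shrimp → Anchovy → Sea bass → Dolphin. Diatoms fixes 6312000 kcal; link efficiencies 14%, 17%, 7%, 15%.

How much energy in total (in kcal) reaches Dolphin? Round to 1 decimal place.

Path 1: 661200 × 0.12 × 0.16 × 0.17 = 2158.1568 kcal
Path 2: 6243000 × 0.06 × 0.14 × 0.13 × 0.17 = 1158.95052 kcal
Path 3: 6312000 × 0.14 × 0.17 × 0.07 × 0.15 = 1577.3688 kcal
Total at Dolphin: 2158.1568 + 1158.95052 + 1577.3688 = 4894.47612 kcal

4894.5 kcal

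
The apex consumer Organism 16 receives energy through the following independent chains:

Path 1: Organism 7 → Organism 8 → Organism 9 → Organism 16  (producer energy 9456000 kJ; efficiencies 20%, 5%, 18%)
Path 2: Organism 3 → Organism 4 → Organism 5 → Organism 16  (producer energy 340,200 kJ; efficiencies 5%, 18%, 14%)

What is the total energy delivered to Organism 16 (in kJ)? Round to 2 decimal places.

17449.45 kJ

Path 1: 9456000 × 0.2 × 0.05 × 0.18 = 17020.8 kJ
Path 2: 340200 × 0.05 × 0.18 × 0.14 = 428.652 kJ
Total at Organism 16: 17020.8 + 428.652 = 17449.452 kJ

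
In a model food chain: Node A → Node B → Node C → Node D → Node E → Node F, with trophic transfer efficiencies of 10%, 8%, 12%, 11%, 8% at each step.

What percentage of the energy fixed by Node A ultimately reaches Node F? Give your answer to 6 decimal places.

0.000845%

Product of link efficiencies: 0.1 × 0.08 × 0.12 × 0.11 × 0.08 = 0.000008448
As a percentage: 0.000008448 × 100 = 0.000845%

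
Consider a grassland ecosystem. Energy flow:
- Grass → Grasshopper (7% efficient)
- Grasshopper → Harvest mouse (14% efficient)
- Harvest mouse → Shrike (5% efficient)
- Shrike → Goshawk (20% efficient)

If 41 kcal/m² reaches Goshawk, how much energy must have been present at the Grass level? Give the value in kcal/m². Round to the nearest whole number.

Cumulative transfer efficiency: 0.07 × 0.14 × 0.05 × 0.2 = 0.000098
Grass energy = 41 / 0.000098 = 418367 kcal/m²

418367 kcal/m²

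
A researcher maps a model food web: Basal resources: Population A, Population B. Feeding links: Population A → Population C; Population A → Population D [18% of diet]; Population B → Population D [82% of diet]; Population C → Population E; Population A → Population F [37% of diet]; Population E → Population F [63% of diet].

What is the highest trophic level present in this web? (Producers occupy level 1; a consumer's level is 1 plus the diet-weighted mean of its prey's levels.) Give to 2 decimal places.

Population C: 1 + 1 = 2
Population D: 1 + (0.18×1 + 0.82×1) = 2
Population E: 1 + 2 = 3
Population F: 1 + (0.37×1 + 0.63×3) = 3.26

3.26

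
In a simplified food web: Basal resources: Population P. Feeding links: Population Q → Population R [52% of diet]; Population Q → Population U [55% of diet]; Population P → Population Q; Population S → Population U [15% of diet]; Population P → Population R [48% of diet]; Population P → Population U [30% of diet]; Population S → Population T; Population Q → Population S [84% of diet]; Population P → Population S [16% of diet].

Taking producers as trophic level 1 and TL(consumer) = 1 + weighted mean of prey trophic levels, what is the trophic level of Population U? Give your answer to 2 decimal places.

Population Q: 1 + 1 = 2
Population R: 1 + (0.52×2 + 0.48×1) = 2.52
Population S: 1 + (0.84×2 + 0.16×1) = 2.84
Population T: 1 + 2.84 = 3.84
Population U: 1 + (0.15×2.84 + 0.3×1 + 0.55×2) = 2.826

2.83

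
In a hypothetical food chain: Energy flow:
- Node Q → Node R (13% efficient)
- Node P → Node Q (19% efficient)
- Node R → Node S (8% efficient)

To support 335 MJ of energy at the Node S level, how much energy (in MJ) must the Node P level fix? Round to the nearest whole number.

Cumulative transfer efficiency: 0.19 × 0.13 × 0.08 = 0.001976
Node P energy = 335 / 0.001976 = 169534 MJ

169534 MJ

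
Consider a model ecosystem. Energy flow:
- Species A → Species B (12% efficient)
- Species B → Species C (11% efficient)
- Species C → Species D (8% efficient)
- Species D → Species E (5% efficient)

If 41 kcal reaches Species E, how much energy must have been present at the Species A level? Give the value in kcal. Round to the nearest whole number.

776515 kcal

Cumulative transfer efficiency: 0.12 × 0.11 × 0.08 × 0.05 = 0.0000528
Species A energy = 41 / 0.0000528 = 776515 kcal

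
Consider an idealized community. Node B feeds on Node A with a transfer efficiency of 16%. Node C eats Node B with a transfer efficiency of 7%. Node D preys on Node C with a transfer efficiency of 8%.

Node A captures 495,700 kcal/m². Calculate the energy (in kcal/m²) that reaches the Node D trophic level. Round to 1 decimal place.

444.1 kcal/m²

Node B: 495700 × 0.16 = 79312 kcal/m²
Node C: 79312 × 0.07 = 5551.84 kcal/m²
Node D: 5551.84 × 0.08 = 444.1472 kcal/m²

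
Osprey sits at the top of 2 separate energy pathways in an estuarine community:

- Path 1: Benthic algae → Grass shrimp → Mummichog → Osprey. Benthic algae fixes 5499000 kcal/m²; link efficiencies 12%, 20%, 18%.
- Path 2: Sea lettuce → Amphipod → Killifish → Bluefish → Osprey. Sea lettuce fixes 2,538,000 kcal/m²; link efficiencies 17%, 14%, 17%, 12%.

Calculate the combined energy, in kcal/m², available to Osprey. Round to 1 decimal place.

Path 1: 5499000 × 0.12 × 0.2 × 0.18 = 23755.68 kcal/m²
Path 2: 2538000 × 0.17 × 0.14 × 0.17 × 0.12 = 1232.24976 kcal/m²
Total at Osprey: 23755.68 + 1232.24976 = 24987.92976 kcal/m²

24987.9 kcal/m²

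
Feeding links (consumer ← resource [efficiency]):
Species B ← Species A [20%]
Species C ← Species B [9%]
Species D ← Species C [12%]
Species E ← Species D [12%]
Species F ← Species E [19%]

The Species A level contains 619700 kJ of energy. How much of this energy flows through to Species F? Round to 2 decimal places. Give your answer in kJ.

30.52 kJ

Species B: 619700 × 0.2 = 123940 kJ
Species C: 123940 × 0.09 = 11154.6 kJ
Species D: 11154.6 × 0.12 = 1338.552 kJ
Species E: 1338.552 × 0.12 = 160.62624 kJ
Species F: 160.62624 × 0.19 = 30.5189856 kJ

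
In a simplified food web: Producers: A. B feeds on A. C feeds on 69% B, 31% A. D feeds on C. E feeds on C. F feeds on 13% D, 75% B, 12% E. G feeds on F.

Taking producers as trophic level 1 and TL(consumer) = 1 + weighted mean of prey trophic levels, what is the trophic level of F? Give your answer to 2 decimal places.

3.42

B: 1 + 1 = 2
C: 1 + (0.69×2 + 0.31×1) = 2.69
D: 1 + 2.69 = 3.69
E: 1 + 2.69 = 3.69
F: 1 + (0.13×3.69 + 0.75×2 + 0.12×3.69) = 3.4225
G: 1 + 3.4225 = 4.4225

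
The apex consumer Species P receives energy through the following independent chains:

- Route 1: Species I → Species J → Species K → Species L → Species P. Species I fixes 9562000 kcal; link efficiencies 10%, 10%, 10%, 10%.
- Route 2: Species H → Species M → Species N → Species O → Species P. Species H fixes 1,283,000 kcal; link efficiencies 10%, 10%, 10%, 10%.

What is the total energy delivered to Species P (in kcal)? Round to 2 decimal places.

1084.50 kcal

Route 1: 9562000 × 0.1 × 0.1 × 0.1 × 0.1 = 956.2 kcal
Route 2: 1283000 × 0.1 × 0.1 × 0.1 × 0.1 = 128.3 kcal
Total at Species P: 956.2 + 128.3 = 1084.5 kcal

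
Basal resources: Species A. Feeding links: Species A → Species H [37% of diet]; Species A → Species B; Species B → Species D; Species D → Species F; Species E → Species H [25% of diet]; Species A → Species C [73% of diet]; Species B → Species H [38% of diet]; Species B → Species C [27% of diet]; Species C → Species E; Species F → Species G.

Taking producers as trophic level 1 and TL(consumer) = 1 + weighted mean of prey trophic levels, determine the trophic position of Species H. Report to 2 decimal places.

Species B: 1 + 1 = 2
Species C: 1 + (0.73×1 + 0.27×2) = 2.27
Species D: 1 + 2 = 3
Species E: 1 + 2.27 = 3.27
Species F: 1 + 3 = 4
Species G: 1 + 4 = 5
Species H: 1 + (0.25×3.27 + 0.37×1 + 0.38×2) = 2.9475

2.95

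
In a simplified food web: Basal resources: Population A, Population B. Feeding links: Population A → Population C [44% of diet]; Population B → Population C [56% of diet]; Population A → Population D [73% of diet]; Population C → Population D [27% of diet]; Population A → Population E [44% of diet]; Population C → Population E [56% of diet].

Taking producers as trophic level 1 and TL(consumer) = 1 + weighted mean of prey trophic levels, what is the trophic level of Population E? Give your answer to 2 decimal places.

2.56

Population C: 1 + (0.44×1 + 0.56×1) = 2
Population D: 1 + (0.73×1 + 0.27×2) = 2.27
Population E: 1 + (0.44×1 + 0.56×2) = 2.56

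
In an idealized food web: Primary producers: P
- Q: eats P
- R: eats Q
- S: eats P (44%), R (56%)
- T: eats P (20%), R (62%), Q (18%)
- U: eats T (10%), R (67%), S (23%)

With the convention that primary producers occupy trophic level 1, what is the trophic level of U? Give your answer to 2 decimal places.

Q: 1 + 1 = 2
R: 1 + 2 = 3
S: 1 + (0.44×1 + 0.56×3) = 3.12
T: 1 + (0.2×1 + 0.62×3 + 0.18×2) = 3.42
U: 1 + (0.1×3.42 + 0.67×3 + 0.23×3.12) = 4.0696

4.07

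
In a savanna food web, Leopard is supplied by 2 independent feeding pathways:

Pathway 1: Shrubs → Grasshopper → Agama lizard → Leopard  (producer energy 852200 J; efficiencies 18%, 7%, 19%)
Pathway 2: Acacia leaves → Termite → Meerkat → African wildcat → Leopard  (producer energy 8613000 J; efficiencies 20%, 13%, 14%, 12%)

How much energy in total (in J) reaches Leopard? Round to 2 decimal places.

Pathway 1: 852200 × 0.18 × 0.07 × 0.19 = 2040.1668 J
Pathway 2: 8613000 × 0.2 × 0.13 × 0.14 × 0.12 = 3762.1584 J
Total at Leopard: 2040.1668 + 3762.1584 = 5802.3252 J

5802.33 J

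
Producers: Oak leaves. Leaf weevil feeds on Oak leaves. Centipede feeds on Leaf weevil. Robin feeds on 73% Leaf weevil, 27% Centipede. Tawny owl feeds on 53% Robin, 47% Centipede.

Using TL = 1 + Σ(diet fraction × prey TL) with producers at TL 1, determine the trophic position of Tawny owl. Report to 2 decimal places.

Leaf weevil: 1 + 1 = 2
Centipede: 1 + 2 = 3
Robin: 1 + (0.73×2 + 0.27×3) = 3.27
Tawny owl: 1 + (0.53×3.27 + 0.47×3) = 4.1431

4.14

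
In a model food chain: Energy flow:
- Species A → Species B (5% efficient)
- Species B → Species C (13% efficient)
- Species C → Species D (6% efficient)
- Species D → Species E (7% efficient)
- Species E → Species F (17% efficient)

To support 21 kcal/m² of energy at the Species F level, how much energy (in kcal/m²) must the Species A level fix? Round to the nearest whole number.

Cumulative transfer efficiency: 0.05 × 0.13 × 0.06 × 0.07 × 0.17 = 0.000004641
Species A energy = 21 / 0.000004641 = 4524887 kcal/m²

4524887 kcal/m²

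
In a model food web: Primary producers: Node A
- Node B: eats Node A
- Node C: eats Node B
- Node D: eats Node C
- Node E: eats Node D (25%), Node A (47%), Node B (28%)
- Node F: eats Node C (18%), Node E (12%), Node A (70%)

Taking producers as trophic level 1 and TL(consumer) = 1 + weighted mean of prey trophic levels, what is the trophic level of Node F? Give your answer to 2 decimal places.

2.60

Node B: 1 + 1 = 2
Node C: 1 + 2 = 3
Node D: 1 + 3 = 4
Node E: 1 + (0.25×4 + 0.47×1 + 0.28×2) = 3.03
Node F: 1 + (0.18×3 + 0.12×3.03 + 0.7×1) = 2.6036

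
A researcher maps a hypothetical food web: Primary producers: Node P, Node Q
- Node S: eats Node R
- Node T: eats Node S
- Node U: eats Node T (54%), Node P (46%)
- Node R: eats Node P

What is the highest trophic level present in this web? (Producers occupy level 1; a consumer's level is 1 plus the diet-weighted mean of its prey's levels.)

Node R: 1 + 1 = 2
Node S: 1 + 2 = 3
Node T: 1 + 3 = 4
Node U: 1 + (0.54×4 + 0.46×1) = 3.62

4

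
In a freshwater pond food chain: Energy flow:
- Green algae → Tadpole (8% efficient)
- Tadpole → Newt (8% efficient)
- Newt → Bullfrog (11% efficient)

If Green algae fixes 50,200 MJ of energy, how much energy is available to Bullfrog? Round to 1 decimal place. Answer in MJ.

35.3 MJ

Tadpole: 50200 × 0.08 = 4016 MJ
Newt: 4016 × 0.08 = 321.28 MJ
Bullfrog: 321.28 × 0.11 = 35.3408 MJ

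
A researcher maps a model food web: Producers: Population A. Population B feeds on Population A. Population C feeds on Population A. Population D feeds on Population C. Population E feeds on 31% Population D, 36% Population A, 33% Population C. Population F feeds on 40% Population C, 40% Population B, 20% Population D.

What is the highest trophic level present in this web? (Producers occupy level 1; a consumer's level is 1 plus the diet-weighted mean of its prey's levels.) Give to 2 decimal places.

Population B: 1 + 1 = 2
Population C: 1 + 1 = 2
Population D: 1 + 2 = 3
Population E: 1 + (0.31×3 + 0.36×1 + 0.33×2) = 2.95
Population F: 1 + (0.4×2 + 0.4×2 + 0.2×3) = 3.2

3.20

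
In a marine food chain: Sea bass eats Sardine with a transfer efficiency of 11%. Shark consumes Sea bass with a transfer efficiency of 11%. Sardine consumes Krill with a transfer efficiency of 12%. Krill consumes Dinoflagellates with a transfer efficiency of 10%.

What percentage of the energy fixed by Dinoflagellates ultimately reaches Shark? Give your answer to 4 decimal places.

Product of link efficiencies: 0.1 × 0.12 × 0.11 × 0.11 = 0.0001452
As a percentage: 0.0001452 × 100 = 0.0145%

0.0145%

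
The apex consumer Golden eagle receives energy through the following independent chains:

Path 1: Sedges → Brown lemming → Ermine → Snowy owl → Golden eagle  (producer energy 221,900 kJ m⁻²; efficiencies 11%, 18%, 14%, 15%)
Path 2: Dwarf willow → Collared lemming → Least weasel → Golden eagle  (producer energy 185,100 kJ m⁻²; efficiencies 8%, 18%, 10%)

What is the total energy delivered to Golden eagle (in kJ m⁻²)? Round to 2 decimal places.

358.81 kJ m⁻²

Path 1: 221900 × 0.11 × 0.18 × 0.14 × 0.15 = 92.26602 kJ m⁻²
Path 2: 185100 × 0.08 × 0.18 × 0.1 = 266.544 kJ m⁻²
Total at Golden eagle: 92.26602 + 266.544 = 358.81002 kJ m⁻²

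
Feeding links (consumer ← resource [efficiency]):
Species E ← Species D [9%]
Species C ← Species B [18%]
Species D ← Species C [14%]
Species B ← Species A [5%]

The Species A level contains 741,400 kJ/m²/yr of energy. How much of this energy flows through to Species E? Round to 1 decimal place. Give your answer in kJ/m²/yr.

84.1 kJ/m²/yr

Species B: 741400 × 0.05 = 37070 kJ/m²/yr
Species C: 37070 × 0.18 = 6672.6 kJ/m²/yr
Species D: 6672.6 × 0.14 = 934.164 kJ/m²/yr
Species E: 934.164 × 0.09 = 84.07476 kJ/m²/yr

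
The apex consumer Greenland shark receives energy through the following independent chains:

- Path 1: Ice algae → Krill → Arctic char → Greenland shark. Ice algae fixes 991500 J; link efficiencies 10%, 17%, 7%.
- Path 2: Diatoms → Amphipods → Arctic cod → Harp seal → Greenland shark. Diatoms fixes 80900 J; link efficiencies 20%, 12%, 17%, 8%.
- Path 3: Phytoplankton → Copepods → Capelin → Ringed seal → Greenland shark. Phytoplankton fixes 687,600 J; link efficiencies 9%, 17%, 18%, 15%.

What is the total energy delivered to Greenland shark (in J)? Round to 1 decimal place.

Path 1: 991500 × 0.1 × 0.17 × 0.07 = 1179.885 J
Path 2: 80900 × 0.2 × 0.12 × 0.17 × 0.08 = 26.40576 J
Path 3: 687600 × 0.09 × 0.17 × 0.18 × 0.15 = 284.04756 J
Total at Greenland shark: 1179.885 + 26.40576 + 284.04756 = 1490.33832 J

1490.3 J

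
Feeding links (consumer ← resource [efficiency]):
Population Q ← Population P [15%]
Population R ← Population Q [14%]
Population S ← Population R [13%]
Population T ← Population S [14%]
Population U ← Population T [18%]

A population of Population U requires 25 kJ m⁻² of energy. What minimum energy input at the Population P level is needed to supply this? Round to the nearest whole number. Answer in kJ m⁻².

Cumulative transfer efficiency: 0.15 × 0.14 × 0.13 × 0.14 × 0.18 = 0.000068796
Population P energy = 25 / 0.000068796 = 363393 kJ m⁻²

363393 kJ m⁻²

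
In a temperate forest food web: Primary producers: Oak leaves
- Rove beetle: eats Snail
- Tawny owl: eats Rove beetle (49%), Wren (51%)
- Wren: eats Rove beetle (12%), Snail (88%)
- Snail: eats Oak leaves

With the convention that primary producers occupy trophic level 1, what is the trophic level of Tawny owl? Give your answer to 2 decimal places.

Snail: 1 + 1 = 2
Rove beetle: 1 + 2 = 3
Wren: 1 + (0.12×3 + 0.88×2) = 3.12
Tawny owl: 1 + (0.49×3 + 0.51×3.12) = 4.0612

4.06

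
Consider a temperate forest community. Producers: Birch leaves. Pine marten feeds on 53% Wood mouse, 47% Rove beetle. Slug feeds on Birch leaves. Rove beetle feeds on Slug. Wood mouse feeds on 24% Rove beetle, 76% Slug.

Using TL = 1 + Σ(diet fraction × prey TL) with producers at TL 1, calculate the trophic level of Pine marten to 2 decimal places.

4.13

Slug: 1 + 1 = 2
Rove beetle: 1 + 2 = 3
Wood mouse: 1 + (0.24×3 + 0.76×2) = 3.24
Pine marten: 1 + (0.53×3.24 + 0.47×3) = 4.1272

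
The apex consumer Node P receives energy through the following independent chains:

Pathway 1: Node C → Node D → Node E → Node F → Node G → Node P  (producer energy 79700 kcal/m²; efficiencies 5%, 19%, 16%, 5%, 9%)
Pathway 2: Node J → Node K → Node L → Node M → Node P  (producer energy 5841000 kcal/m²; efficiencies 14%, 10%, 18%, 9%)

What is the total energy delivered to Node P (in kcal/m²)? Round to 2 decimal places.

1325.28 kcal/m²

Pathway 1: 79700 × 0.05 × 0.19 × 0.16 × 0.05 × 0.09 = 0.545148 kcal/m²
Pathway 2: 5841000 × 0.14 × 0.1 × 0.18 × 0.09 = 1324.7388 kcal/m²
Total at Node P: 0.545148 + 1324.7388 = 1325.283948 kcal/m²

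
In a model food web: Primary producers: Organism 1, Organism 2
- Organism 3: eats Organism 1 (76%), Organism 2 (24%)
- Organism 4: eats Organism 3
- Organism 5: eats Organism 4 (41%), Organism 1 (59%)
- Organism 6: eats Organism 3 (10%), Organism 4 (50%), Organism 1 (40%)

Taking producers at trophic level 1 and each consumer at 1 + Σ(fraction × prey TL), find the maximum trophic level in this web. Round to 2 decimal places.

Organism 3: 1 + (0.76×1 + 0.24×1) = 2
Organism 4: 1 + 2 = 3
Organism 5: 1 + (0.41×3 + 0.59×1) = 2.82
Organism 6: 1 + (0.1×2 + 0.5×3 + 0.4×1) = 3.1

3.10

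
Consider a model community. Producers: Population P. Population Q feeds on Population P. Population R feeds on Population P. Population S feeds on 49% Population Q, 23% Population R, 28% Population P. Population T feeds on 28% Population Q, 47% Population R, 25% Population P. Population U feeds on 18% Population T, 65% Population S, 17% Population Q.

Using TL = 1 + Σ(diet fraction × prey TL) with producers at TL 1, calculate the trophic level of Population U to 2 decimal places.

3.60

Population Q: 1 + 1 = 2
Population R: 1 + 1 = 2
Population S: 1 + (0.49×2 + 0.23×2 + 0.28×1) = 2.72
Population T: 1 + (0.28×2 + 0.47×2 + 0.25×1) = 2.75
Population U: 1 + (0.18×2.75 + 0.65×2.72 + 0.17×2) = 3.603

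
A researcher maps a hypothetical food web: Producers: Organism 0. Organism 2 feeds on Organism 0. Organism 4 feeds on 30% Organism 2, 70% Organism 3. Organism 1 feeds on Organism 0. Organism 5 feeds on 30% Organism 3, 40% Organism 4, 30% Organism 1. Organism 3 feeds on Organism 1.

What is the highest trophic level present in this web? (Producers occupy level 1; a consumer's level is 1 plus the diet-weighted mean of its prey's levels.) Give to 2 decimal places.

Organism 1: 1 + 1 = 2
Organism 2: 1 + 1 = 2
Organism 3: 1 + 2 = 3
Organism 4: 1 + (0.3×2 + 0.7×3) = 3.7
Organism 5: 1 + (0.3×3 + 0.4×3.7 + 0.3×2) = 3.98

3.98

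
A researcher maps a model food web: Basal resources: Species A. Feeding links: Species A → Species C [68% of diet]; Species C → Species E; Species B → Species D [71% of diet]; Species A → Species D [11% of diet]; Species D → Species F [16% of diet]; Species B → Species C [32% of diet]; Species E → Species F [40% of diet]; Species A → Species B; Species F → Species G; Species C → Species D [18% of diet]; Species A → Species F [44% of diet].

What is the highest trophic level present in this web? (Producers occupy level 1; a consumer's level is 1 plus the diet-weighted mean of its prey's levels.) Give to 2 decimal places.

4.24

Species B: 1 + 1 = 2
Species C: 1 + (0.68×1 + 0.32×2) = 2.32
Species D: 1 + (0.18×2.32 + 0.71×2 + 0.11×1) = 2.9476
Species E: 1 + 2.32 = 3.32
Species F: 1 + (0.4×3.32 + 0.16×2.9476 + 0.44×1) = 3.239616
Species G: 1 + 3.239616 = 4.239616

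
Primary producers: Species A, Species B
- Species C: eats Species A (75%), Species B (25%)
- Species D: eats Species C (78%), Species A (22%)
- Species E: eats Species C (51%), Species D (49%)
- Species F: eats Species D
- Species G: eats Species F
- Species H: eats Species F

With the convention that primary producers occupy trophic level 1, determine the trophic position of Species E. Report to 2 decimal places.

3.38

Species C: 1 + (0.75×1 + 0.25×1) = 2
Species D: 1 + (0.78×2 + 0.22×1) = 2.78
Species E: 1 + (0.51×2 + 0.49×2.78) = 3.3822
Species F: 1 + 2.78 = 3.78
Species G: 1 + 3.78 = 4.78
Species H: 1 + 3.78 = 4.78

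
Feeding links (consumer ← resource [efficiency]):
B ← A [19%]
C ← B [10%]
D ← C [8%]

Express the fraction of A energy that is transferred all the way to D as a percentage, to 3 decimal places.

0.152%

Product of link efficiencies: 0.19 × 0.1 × 0.08 = 0.00152
As a percentage: 0.00152 × 100 = 0.152%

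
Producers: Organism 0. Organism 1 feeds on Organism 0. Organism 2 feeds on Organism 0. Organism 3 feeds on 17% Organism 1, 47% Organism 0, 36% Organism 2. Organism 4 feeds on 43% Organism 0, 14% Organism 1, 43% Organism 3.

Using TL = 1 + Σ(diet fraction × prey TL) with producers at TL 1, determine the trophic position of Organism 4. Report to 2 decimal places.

Organism 1: 1 + 1 = 2
Organism 2: 1 + 1 = 2
Organism 3: 1 + (0.17×2 + 0.47×1 + 0.36×2) = 2.53
Organism 4: 1 + (0.43×1 + 0.14×2 + 0.43×2.53) = 2.7979

2.80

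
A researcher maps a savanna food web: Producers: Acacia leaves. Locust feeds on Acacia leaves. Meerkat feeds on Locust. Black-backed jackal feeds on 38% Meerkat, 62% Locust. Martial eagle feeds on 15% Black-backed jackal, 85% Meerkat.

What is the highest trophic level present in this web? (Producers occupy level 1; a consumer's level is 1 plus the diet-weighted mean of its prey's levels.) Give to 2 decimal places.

4.06

Locust: 1 + 1 = 2
Meerkat: 1 + 2 = 3
Black-backed jackal: 1 + (0.38×3 + 0.62×2) = 3.38
Martial eagle: 1 + (0.15×3.38 + 0.85×3) = 4.057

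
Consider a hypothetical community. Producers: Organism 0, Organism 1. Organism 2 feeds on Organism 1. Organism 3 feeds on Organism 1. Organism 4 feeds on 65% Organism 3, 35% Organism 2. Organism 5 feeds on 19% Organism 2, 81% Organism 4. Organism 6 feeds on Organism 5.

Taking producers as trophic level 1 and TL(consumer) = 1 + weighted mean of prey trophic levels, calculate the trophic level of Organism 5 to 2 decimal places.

3.81

Organism 2: 1 + 1 = 2
Organism 3: 1 + 1 = 2
Organism 4: 1 + (0.65×2 + 0.35×2) = 3
Organism 5: 1 + (0.19×2 + 0.81×3) = 3.81
Organism 6: 1 + 3.81 = 4.81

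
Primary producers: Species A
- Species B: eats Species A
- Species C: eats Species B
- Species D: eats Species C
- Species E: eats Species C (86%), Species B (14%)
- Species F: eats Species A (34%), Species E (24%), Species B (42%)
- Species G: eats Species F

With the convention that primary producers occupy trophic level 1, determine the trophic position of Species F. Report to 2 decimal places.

3.11

Species B: 1 + 1 = 2
Species C: 1 + 2 = 3
Species D: 1 + 3 = 4
Species E: 1 + (0.86×3 + 0.14×2) = 3.86
Species F: 1 + (0.34×1 + 0.24×3.86 + 0.42×2) = 3.1064
Species G: 1 + 3.1064 = 4.1064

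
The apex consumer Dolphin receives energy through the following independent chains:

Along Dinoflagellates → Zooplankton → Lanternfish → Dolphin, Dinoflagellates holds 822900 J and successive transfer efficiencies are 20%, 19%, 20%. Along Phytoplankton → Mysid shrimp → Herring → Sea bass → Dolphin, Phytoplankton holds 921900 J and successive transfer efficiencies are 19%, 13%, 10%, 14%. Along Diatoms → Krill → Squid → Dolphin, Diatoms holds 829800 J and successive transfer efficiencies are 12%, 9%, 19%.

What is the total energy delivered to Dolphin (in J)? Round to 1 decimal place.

Via Dinoflagellates: 822900 × 0.2 × 0.19 × 0.2 = 6254.04 J
Via Phytoplankton: 921900 × 0.19 × 0.13 × 0.1 × 0.14 = 318.79302 J
Via Diatoms: 829800 × 0.12 × 0.09 × 0.19 = 1702.7496 J
Total at Dolphin: 6254.04 + 318.79302 + 1702.7496 = 8275.58262 J

8275.6 J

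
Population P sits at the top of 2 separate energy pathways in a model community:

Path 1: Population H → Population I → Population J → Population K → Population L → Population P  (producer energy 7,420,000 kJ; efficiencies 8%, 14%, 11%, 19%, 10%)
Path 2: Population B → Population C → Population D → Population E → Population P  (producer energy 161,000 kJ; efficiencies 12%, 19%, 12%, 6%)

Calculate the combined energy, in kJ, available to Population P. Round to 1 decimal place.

Path 1: 7420000 × 0.08 × 0.14 × 0.11 × 0.19 × 0.1 = 173.68736 kJ
Path 2: 161000 × 0.12 × 0.19 × 0.12 × 0.06 = 26.42976 kJ
Total at Population P: 173.68736 + 26.42976 = 200.11712 kJ

200.1 kJ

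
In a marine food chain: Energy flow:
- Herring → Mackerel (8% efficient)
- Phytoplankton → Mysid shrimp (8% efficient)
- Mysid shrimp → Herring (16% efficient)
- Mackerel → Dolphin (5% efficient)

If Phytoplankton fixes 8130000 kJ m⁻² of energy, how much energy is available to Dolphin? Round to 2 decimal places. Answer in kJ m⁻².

416.26 kJ m⁻²

Mysid shrimp: 8130000 × 0.08 = 650400 kJ m⁻²
Herring: 650400 × 0.16 = 104064 kJ m⁻²
Mackerel: 104064 × 0.08 = 8325.12 kJ m⁻²
Dolphin: 8325.12 × 0.05 = 416.256 kJ m⁻²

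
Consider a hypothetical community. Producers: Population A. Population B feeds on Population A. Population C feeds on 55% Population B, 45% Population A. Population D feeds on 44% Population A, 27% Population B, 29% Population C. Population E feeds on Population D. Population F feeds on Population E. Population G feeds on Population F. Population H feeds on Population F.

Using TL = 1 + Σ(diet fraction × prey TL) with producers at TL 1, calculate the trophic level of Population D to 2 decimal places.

Population B: 1 + 1 = 2
Population C: 1 + (0.55×2 + 0.45×1) = 2.55
Population D: 1 + (0.44×1 + 0.27×2 + 0.29×2.55) = 2.7195
Population E: 1 + 2.7195 = 3.7195
Population F: 1 + 3.7195 = 4.7195
Population G: 1 + 4.7195 = 5.7195
Population H: 1 + 4.7195 = 5.7195

2.72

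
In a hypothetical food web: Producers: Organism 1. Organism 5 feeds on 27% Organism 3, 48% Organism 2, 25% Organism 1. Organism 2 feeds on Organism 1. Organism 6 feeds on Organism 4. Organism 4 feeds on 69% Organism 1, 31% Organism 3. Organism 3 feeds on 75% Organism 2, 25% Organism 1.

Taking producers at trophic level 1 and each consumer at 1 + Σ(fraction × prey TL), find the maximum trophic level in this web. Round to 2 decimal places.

Organism 2: 1 + 1 = 2
Organism 3: 1 + (0.75×2 + 0.25×1) = 2.75
Organism 4: 1 + (0.69×1 + 0.31×2.75) = 2.5425
Organism 5: 1 + (0.27×2.75 + 0.48×2 + 0.25×1) = 2.9525
Organism 6: 1 + 2.5425 = 3.5425

3.54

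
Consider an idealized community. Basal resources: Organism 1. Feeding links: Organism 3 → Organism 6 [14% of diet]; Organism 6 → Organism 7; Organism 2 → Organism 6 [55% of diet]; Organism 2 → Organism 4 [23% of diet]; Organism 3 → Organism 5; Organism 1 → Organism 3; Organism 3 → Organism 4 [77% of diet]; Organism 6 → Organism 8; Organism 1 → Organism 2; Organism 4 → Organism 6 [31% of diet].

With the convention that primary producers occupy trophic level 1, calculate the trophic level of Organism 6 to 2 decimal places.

3.31

Organism 2: 1 + 1 = 2
Organism 3: 1 + 1 = 2
Organism 4: 1 + (0.23×2 + 0.77×2) = 3
Organism 5: 1 + 2 = 3
Organism 6: 1 + (0.55×2 + 0.31×3 + 0.14×2) = 3.31
Organism 7: 1 + 3.31 = 4.31
Organism 8: 1 + 3.31 = 4.31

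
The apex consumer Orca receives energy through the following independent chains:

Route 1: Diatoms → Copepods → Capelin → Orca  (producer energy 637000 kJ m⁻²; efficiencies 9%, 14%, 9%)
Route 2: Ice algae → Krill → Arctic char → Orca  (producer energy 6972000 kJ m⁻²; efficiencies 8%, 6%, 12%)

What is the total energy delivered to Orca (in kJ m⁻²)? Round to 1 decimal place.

4738.2 kJ m⁻²

Route 1: 637000 × 0.09 × 0.14 × 0.09 = 722.358 kJ m⁻²
Route 2: 6972000 × 0.08 × 0.06 × 0.12 = 4015.872 kJ m⁻²
Total at Orca: 722.358 + 4015.872 = 4738.23 kJ m⁻²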